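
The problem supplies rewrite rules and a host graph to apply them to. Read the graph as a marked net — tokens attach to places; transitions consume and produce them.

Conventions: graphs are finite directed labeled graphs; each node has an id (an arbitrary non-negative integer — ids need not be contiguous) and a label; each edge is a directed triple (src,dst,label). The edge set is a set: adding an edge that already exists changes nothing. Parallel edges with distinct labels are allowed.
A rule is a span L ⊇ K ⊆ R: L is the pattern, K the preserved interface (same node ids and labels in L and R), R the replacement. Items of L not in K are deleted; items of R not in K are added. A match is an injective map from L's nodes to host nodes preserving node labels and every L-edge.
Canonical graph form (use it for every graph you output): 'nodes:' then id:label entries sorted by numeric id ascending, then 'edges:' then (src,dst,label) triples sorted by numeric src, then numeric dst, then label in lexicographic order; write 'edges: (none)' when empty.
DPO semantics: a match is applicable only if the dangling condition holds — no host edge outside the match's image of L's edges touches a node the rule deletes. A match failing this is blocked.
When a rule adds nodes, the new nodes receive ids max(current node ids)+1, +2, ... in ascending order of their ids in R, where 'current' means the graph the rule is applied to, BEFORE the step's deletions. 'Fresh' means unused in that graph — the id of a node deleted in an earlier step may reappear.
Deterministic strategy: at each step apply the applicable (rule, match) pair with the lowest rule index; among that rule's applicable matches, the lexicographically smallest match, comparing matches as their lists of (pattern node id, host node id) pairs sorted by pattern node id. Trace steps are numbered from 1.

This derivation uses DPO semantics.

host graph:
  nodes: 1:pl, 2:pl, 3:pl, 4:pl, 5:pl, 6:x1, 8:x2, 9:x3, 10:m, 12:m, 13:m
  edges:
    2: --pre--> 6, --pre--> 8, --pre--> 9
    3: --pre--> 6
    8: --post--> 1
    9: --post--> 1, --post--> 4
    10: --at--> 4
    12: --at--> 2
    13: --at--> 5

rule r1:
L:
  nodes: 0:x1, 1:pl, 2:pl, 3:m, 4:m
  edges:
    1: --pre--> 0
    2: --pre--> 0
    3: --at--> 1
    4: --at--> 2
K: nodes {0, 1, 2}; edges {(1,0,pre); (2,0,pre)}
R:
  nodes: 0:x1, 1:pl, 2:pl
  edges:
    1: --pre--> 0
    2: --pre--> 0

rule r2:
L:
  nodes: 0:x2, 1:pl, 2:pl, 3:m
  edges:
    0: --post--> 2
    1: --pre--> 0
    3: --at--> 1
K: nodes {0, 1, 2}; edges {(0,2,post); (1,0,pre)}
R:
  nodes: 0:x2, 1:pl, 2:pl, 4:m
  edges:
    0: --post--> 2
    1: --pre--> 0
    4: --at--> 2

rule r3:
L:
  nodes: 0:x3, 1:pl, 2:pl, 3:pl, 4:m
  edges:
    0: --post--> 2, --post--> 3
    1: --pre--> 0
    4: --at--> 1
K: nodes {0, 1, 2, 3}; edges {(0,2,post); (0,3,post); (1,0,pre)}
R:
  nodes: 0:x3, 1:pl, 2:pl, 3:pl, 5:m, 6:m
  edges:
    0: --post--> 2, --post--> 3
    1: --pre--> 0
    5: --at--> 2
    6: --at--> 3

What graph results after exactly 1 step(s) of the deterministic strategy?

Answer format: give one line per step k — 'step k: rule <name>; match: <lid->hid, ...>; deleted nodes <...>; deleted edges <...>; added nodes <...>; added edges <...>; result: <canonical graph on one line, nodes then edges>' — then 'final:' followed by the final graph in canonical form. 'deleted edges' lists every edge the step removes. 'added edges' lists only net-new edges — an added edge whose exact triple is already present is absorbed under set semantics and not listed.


step 1: rule r2; match: 0->8, 1->2, 2->1, 3->12; deleted nodes 12; deleted edges (12,2,at); added nodes 14; added edges (14,1,at); result: nodes: 1:pl, 2:pl, 3:pl, 4:pl, 5:pl, 6:x1, 8:x2, 9:x3, 10:m, 13:m, 14:m edges: (2,6,pre); (2,8,pre); (2,9,pre); (3,6,pre); (8,1,post); (9,1,post); (9,4,post); (10,4,at); (13,5,at); (14,1,at)
final:
nodes: 1:pl, 2:pl, 3:pl, 4:pl, 5:pl, 6:x1, 8:x2, 9:x3, 10:m, 13:m, 14:m
edges: (2,6,pre); (2,8,pre); (2,9,pre); (3,6,pre); (8,1,post); (9,1,post); (9,4,post); (10,4,at); (13,5,at); (14,1,at)


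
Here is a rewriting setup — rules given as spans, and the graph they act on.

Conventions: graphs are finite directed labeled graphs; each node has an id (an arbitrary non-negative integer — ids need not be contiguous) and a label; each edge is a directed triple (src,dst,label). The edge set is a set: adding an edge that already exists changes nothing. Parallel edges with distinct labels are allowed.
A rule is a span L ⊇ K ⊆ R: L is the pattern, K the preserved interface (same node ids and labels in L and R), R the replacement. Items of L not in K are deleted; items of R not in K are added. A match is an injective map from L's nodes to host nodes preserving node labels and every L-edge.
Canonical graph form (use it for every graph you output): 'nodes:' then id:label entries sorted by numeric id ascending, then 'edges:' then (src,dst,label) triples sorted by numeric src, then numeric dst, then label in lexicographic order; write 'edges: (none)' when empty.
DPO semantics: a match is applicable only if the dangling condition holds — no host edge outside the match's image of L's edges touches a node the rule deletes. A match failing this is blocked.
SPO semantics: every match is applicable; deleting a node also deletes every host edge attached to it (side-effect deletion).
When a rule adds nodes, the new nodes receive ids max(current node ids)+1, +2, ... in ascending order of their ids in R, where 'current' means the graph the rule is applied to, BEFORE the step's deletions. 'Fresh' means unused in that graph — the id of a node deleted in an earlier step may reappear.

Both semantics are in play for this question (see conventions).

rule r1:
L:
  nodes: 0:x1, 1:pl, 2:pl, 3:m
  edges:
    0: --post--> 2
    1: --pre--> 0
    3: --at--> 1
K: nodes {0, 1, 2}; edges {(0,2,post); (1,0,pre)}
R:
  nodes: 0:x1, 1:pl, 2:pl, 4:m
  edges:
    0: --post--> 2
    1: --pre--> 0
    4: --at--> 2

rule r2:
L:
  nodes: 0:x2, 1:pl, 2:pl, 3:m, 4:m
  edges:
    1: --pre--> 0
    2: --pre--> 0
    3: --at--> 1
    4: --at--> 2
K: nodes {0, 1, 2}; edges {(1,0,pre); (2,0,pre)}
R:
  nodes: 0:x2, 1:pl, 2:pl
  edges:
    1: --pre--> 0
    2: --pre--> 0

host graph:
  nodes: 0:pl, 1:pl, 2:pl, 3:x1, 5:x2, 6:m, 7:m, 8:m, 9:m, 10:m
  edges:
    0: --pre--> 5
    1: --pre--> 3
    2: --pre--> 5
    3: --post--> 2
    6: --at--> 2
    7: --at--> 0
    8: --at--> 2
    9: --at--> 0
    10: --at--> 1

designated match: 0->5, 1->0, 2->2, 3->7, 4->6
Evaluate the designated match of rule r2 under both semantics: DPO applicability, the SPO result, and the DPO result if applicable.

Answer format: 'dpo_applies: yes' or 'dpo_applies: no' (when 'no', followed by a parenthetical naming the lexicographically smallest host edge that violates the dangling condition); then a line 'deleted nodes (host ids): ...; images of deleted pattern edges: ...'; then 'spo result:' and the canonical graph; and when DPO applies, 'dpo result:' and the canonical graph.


dpo_applies: yes
deleted nodes (host ids): 6, 7; images of deleted pattern edges: (6,2,at); (7,0,at)
spo result:
nodes: 0:pl, 1:pl, 2:pl, 3:x1, 5:x2, 8:m, 9:m, 10:m
edges: (0,5,pre); (1,3,pre); (2,5,pre); (3,2,post); (8,2,at); (9,0,at); (10,1,at)
dpo result:
nodes: 0:pl, 1:pl, 2:pl, 3:x1, 5:x2, 8:m, 9:m, 10:m
edges: (0,5,pre); (1,3,pre); (2,5,pre); (3,2,post); (8,2,at); (9,0,at); (10,1,at)


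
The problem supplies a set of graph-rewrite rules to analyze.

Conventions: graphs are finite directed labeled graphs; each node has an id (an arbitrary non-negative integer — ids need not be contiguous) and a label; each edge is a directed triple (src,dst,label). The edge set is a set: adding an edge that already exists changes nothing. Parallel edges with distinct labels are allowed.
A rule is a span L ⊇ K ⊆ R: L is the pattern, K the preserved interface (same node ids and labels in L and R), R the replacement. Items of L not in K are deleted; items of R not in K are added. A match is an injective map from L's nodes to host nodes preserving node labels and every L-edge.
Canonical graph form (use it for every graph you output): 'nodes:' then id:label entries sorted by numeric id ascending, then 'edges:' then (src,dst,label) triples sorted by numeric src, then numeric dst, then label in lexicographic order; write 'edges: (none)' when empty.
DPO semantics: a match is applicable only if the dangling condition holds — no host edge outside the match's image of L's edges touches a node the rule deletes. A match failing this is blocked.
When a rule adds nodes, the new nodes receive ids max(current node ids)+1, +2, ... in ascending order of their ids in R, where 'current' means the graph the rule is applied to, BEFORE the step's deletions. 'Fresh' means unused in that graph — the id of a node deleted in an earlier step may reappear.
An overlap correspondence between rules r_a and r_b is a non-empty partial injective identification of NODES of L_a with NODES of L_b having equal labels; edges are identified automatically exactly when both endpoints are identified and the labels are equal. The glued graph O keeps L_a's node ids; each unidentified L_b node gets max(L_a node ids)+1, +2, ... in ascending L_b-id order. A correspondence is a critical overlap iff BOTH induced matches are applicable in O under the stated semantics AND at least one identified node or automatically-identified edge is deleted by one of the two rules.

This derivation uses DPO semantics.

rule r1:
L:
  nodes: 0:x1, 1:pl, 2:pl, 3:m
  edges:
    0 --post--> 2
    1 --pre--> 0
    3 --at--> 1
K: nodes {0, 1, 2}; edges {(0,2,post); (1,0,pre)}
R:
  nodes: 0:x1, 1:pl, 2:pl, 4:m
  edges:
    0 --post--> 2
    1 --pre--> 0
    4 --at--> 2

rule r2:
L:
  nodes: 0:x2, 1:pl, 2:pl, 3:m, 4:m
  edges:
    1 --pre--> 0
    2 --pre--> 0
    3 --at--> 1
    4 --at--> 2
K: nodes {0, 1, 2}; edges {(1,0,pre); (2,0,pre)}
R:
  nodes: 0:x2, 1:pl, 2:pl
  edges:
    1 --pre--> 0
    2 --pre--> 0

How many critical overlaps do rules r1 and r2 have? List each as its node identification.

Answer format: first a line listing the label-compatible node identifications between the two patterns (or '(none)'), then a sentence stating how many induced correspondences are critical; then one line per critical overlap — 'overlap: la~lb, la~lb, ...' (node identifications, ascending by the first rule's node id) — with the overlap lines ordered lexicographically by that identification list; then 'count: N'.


label-compatible node identifications between L(r1) and L(r2): 1~1, 1~2, 2~1, 2~2, 3~3, 3~4
4 of the induced correspondences are critical overlaps of r1 and r2.
overlap: 1~1, 2~2, 3~3
overlap: 1~1, 3~3
overlap: 1~2, 2~1, 3~4
overlap: 1~2, 3~4
count: 4


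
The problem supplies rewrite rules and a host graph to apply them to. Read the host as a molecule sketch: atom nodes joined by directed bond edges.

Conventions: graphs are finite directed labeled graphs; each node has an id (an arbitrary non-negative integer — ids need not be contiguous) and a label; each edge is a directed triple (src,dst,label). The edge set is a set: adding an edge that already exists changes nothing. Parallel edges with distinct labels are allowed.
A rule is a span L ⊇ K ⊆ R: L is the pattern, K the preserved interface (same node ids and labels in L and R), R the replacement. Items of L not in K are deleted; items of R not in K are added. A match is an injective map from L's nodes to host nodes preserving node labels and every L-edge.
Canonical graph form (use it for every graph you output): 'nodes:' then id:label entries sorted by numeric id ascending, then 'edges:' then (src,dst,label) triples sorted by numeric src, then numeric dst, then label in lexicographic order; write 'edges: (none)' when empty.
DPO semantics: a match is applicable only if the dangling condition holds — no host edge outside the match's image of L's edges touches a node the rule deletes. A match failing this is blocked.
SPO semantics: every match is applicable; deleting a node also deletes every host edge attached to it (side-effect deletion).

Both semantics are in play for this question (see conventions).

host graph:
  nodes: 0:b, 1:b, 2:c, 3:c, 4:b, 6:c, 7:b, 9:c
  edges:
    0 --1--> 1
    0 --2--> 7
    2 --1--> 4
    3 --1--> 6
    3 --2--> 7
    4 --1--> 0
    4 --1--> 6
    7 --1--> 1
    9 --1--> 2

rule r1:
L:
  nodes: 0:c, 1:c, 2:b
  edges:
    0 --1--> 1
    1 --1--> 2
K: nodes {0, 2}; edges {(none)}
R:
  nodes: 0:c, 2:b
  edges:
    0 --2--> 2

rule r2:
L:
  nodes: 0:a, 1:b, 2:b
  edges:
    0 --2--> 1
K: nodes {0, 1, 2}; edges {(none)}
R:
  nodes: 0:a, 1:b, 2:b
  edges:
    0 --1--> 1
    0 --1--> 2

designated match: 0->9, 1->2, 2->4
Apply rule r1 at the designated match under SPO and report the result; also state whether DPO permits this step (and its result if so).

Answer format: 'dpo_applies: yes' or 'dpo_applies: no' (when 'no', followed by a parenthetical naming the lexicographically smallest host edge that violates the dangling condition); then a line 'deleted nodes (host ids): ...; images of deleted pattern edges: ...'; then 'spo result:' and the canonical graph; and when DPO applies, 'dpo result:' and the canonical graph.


dpo_applies: yes
deleted nodes (host ids): 2; images of deleted pattern edges: (2,4,1); (9,2,1)
spo result:
nodes: 0:b, 1:b, 3:c, 4:b, 6:c, 7:b, 9:c
edges: (0,1,1); (0,7,2); (3,6,1); (3,7,2); (4,0,1); (4,6,1); (7,1,1); (9,4,2)
dpo result:
nodes: 0:b, 1:b, 3:c, 4:b, 6:c, 7:b, 9:c
edges: (0,1,1); (0,7,2); (3,6,1); (3,7,2); (4,0,1); (4,6,1); (7,1,1); (9,4,2)


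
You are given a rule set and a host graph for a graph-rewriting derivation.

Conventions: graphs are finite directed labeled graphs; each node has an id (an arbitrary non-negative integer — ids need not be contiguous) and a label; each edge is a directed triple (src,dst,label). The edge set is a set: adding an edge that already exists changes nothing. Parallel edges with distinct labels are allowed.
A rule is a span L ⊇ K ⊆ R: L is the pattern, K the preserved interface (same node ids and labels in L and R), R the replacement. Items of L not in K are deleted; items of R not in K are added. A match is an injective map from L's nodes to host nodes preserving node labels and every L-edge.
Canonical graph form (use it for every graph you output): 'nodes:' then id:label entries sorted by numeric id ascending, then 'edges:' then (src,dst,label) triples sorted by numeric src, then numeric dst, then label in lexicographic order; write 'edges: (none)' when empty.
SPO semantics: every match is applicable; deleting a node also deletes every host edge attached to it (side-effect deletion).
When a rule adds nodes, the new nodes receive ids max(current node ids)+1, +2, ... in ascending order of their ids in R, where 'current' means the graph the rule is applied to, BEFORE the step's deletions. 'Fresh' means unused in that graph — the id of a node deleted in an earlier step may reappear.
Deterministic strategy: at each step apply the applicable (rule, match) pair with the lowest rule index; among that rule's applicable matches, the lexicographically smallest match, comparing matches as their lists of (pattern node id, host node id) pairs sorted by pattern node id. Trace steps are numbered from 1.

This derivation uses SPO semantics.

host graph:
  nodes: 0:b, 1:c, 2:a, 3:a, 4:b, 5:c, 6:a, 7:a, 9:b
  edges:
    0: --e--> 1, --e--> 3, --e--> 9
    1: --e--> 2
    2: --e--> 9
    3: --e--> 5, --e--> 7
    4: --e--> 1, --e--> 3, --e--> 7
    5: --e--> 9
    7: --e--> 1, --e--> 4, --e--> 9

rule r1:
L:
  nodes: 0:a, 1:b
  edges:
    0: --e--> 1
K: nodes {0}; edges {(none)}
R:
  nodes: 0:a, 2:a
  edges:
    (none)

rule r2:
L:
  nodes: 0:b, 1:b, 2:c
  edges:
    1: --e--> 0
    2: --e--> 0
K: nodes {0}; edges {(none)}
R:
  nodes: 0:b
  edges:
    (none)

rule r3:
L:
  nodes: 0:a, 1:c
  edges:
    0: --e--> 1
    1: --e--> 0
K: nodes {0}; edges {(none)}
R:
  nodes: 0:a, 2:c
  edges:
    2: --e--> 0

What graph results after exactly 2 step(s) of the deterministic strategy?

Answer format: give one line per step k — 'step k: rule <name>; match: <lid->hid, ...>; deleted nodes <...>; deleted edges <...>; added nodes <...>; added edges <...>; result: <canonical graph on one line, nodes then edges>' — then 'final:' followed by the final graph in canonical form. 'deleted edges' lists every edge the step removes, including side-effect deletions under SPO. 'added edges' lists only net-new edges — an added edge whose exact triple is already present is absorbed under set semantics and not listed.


step 1: rule r1; match: 0->2, 1->9; deleted nodes 9; deleted edges (0,9,e); (2,9,e); (5,9,e); (7,9,e); added nodes 10; added edges (none); result: nodes: 0:b, 1:c, 2:a, 3:a, 4:b, 5:c, 6:a, 7:a, 10:a edges: (0,1,e); (0,3,e); (1,2,e); (3,5,e); (3,7,e); (4,1,e); (4,3,e); (4,7,e); (7,1,e); (7,4,e)
step 2: rule r1; match: 0->7, 1->4; deleted nodes 4; deleted edges (4,1,e); (4,3,e); (4,7,e); (7,4,e); added nodes 11; added edges (none); result: nodes: 0:b, 1:c, 2:a, 3:a, 5:c, 6:a, 7:a, 10:a, 11:a edges: (0,1,e); (0,3,e); (1,2,e); (3,5,e); (3,7,e); (7,1,e)
final:
nodes: 0:b, 1:c, 2:a, 3:a, 5:c, 6:a, 7:a, 10:a, 11:a
edges: (0,1,e); (0,3,e); (1,2,e); (3,5,e); (3,7,e); (7,1,e)


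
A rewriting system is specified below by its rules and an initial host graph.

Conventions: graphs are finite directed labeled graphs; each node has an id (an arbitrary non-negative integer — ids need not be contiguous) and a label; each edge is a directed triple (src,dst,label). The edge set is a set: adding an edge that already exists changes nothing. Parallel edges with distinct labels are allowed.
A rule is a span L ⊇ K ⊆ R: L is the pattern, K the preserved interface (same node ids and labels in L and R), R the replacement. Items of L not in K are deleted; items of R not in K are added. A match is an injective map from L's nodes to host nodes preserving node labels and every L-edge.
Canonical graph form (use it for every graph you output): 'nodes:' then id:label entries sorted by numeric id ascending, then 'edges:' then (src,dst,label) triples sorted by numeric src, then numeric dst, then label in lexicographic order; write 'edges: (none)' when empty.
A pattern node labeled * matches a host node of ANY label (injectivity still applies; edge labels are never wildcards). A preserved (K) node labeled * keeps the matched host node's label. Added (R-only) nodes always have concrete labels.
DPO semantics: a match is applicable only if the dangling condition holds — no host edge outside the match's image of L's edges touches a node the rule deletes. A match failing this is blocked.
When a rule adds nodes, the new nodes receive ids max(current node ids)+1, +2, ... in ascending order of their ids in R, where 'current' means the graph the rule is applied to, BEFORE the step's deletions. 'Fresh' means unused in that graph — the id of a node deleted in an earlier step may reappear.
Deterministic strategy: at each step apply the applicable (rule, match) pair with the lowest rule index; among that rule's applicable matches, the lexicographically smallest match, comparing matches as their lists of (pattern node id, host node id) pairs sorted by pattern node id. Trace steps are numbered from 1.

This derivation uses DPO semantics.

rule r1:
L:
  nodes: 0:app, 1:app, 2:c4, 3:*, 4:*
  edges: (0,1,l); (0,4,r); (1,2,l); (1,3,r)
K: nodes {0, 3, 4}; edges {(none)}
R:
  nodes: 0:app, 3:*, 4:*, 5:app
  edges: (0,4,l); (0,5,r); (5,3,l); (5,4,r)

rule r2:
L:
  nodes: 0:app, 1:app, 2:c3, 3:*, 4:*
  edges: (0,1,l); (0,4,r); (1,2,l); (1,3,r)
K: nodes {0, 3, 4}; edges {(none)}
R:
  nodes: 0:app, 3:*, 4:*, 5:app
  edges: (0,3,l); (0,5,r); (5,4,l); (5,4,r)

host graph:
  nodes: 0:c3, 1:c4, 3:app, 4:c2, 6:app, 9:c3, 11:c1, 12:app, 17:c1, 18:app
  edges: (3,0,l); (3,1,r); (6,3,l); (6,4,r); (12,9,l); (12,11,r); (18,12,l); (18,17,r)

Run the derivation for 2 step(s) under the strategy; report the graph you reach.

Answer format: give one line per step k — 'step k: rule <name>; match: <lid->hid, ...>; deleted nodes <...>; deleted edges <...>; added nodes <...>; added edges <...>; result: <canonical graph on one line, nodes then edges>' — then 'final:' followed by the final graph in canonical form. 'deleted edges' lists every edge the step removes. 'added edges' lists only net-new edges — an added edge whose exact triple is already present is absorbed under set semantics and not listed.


step 1: rule r2; match: 0->6, 1->3, 2->0, 3->1, 4->4; deleted nodes 0, 3; deleted edges (3,0,l); (3,1,r); (6,3,l); (6,4,r); added nodes 19; added edges (6,1,l); (6,19,r); (19,4,l); (19,4,r); result: nodes: 1:c4, 4:c2, 6:app, 9:c3, 11:c1, 12:app, 17:c1, 18:app, 19:app edges: (6,1,l); (6,19,r); (12,9,l); (12,11,r); (18,12,l); (18,17,r); (19,4,l); (19,4,r)
step 2: rule r2; match: 0->18, 1->12, 2->9, 3->11, 4->17; deleted nodes 9, 12; deleted edges (12,9,l); (12,11,r); (18,12,l); (18,17,r); added nodes 20; added edges (18,11,l); (18,20,r); (20,17,l); (20,17,r); result: nodes: 1:c4, 4:c2, 6:app, 11:c1, 17:c1, 18:app, 19:app, 20:app edges: (6,1,l); (6,19,r); (18,11,l); (18,20,r); (19,4,l); (19,4,r); (20,17,l); (20,17,r)
final:
nodes: 1:c4, 4:c2, 6:app, 11:c1, 17:c1, 18:app, 19:app, 20:app
edges: (6,1,l); (6,19,r); (18,11,l); (18,20,r); (19,4,l); (19,4,r); (20,17,l); (20,17,r)


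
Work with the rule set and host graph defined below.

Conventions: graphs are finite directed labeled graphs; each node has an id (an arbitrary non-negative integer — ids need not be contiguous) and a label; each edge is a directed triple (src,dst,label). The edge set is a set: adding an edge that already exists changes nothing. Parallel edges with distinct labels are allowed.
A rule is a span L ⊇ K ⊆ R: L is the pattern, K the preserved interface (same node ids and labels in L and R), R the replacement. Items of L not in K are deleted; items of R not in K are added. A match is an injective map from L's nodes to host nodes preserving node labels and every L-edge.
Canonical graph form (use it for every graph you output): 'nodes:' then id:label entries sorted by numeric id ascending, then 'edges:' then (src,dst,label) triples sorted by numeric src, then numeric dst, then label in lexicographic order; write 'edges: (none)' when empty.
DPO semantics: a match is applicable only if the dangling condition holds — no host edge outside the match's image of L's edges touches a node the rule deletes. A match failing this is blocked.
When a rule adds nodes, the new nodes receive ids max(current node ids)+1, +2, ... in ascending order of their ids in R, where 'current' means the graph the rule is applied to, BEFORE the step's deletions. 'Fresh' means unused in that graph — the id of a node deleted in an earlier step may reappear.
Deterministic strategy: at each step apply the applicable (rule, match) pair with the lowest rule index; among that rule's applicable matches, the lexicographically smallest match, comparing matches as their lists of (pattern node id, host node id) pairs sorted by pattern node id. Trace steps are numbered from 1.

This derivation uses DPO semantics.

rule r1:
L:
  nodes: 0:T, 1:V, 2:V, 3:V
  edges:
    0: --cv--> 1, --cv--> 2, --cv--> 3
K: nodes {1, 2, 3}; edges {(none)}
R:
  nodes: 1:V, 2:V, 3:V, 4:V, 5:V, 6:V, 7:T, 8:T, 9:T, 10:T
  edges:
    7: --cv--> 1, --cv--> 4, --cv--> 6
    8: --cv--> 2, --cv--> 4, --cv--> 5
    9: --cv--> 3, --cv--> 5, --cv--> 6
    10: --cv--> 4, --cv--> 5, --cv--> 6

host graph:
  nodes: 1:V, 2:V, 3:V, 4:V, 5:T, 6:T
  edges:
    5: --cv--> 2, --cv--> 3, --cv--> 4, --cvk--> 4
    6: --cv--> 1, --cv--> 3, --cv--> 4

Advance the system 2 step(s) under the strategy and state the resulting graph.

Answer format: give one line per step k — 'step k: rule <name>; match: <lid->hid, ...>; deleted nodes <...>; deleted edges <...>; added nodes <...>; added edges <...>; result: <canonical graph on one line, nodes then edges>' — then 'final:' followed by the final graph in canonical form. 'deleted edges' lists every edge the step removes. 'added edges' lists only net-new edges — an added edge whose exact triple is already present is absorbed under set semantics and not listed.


step 1: rule r1; match: 0->6, 1->1, 2->3, 3->4; deleted nodes 6; deleted edges (6,1,cv); (6,3,cv); (6,4,cv); added nodes 7, 8, 9, 10, 11, 12, 13; added edges (10,1,cv); (10,7,cv); (10,9,cv); (11,3,cv); (11,7,cv); (11,8,cv); (12,4,cv); (12,8,cv); (12,9,cv); (13,7,cv); (13,8,cv); (13,9,cv); result: nodes: 1:V, 2:V, 3:V, 4:V, 5:T, 7:V, 8:V, 9:V, 10:T, 11:T, 12:T, 13:T edges: (5,2,cv); (5,3,cv); (5,4,cv); (5,4,cvk); (10,1,cv); (10,7,cv); (10,9,cv); (11,3,cv); (11,7,cv); (11,8,cv); (12,4,cv); (12,8,cv); (12,9,cv); (13,7,cv); (13,8,cv); (13,9,cv)
step 2: rule r1; match: 0->10, 1->1, 2->7, 3->9; deleted nodes 10; deleted edges (10,1,cv); (10,7,cv); (10,9,cv); added nodes 14, 15, 16, 17, 18, 19, 20; added edges (17,1,cv); (17,14,cv); (17,16,cv); (18,7,cv); (18,14,cv); (18,15,cv); (19,9,cv); (19,15,cv); (19,16,cv); (20,14,cv); (20,15,cv); (20,16,cv); result: nodes: 1:V, 2:V, 3:V, 4:V, 5:T, 7:V, 8:V, 9:V, 11:T, 12:T, 13:T, 14:V, 15:V, 16:V, 17:T, 18:T, 19:T, 20:T edges: (5,2,cv); (5,3,cv); (5,4,cv); (5,4,cvk); (11,3,cv); (11,7,cv); (11,8,cv); (12,4,cv); (12,8,cv); (12,9,cv); (13,7,cv); (13,8,cv); (13,9,cv); (17,1,cv); (17,14,cv); (17,16,cv); (18,7,cv); (18,14,cv); (18,15,cv); (19,9,cv); (19,15,cv); (19,16,cv); (20,14,cv); (20,15,cv); (20,16,cv)
final:
nodes: 1:V, 2:V, 3:V, 4:V, 5:T, 7:V, 8:V, 9:V, 11:T, 12:T, 13:T, 14:V, 15:V, 16:V, 17:T, 18:T, 19:T, 20:T
edges: (5,2,cv); (5,3,cv); (5,4,cv); (5,4,cvk); (11,3,cv); (11,7,cv); (11,8,cv); (12,4,cv); (12,8,cv); (12,9,cv); (13,7,cv); (13,8,cv); (13,9,cv); (17,1,cv); (17,14,cv); (17,16,cv); (18,7,cv); (18,14,cv); (18,15,cv); (19,9,cv); (19,15,cv); (19,16,cv); (20,14,cv); (20,15,cv); (20,16,cv)


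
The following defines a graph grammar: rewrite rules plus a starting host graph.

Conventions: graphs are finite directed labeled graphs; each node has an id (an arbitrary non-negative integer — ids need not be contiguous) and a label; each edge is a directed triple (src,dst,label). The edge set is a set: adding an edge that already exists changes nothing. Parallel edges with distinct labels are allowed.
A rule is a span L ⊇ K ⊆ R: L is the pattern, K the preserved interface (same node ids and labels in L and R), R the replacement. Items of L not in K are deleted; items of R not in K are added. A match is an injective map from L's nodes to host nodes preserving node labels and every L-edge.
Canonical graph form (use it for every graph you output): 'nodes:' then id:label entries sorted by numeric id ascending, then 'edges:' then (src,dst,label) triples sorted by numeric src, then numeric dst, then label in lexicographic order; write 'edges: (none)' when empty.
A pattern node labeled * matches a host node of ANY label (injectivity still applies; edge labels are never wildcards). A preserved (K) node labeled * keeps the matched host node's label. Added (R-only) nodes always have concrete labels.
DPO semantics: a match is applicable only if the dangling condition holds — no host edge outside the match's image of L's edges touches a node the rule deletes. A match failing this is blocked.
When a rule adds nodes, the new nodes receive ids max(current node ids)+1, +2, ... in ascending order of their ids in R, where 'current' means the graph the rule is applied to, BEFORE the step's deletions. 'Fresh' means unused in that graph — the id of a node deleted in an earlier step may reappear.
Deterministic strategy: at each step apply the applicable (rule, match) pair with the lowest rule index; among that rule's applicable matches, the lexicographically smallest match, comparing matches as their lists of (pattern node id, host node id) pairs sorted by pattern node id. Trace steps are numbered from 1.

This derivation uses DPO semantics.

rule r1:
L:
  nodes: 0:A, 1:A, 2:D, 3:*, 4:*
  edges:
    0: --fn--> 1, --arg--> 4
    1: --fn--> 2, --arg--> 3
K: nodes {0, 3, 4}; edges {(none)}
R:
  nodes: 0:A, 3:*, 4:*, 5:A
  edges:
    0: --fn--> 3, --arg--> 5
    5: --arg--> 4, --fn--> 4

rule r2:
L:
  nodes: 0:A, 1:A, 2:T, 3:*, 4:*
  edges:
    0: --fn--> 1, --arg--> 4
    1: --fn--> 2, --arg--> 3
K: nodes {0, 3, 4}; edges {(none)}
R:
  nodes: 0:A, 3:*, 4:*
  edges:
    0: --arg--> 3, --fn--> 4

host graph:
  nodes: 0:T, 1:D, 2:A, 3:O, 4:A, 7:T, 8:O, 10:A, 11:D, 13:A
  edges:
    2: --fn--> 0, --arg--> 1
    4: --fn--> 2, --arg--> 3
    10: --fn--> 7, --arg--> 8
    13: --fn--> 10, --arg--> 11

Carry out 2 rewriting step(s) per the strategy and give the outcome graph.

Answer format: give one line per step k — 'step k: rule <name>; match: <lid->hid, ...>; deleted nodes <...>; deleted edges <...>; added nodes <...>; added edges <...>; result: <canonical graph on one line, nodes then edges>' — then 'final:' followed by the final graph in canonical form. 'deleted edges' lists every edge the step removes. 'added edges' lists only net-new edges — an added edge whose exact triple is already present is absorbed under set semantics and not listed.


step 1: rule r2; match: 0->4, 1->2, 2->0, 3->1, 4->3; deleted nodes 0, 2; deleted edges (2,0,fn); (2,1,arg); (4,2,fn); (4,3,arg); added nodes (none); added edges (4,1,arg); (4,3,fn); result: nodes: 1:D, 3:O, 4:A, 7:T, 8:O, 10:A, 11:D, 13:A edges: (4,1,arg); (4,3,fn); (10,7,fn); (10,8,arg); (13,10,fn); (13,11,arg)
step 2: rule r2; match: 0->13, 1->10, 2->7, 3->8, 4->11; deleted nodes 7, 10; deleted edges (10,7,fn); (10,8,arg); (13,10,fn); (13,11,arg); added nodes (none); added edges (13,8,arg); (13,11,fn); result: nodes: 1:D, 3:O, 4:A, 8:O, 11:D, 13:A edges: (4,1,arg); (4,3,fn); (13,8,arg); (13,11,fn)
final:
nodes: 1:D, 3:O, 4:A, 8:O, 11:D, 13:A
edges: (4,1,arg); (4,3,fn); (13,8,arg); (13,11,fn)


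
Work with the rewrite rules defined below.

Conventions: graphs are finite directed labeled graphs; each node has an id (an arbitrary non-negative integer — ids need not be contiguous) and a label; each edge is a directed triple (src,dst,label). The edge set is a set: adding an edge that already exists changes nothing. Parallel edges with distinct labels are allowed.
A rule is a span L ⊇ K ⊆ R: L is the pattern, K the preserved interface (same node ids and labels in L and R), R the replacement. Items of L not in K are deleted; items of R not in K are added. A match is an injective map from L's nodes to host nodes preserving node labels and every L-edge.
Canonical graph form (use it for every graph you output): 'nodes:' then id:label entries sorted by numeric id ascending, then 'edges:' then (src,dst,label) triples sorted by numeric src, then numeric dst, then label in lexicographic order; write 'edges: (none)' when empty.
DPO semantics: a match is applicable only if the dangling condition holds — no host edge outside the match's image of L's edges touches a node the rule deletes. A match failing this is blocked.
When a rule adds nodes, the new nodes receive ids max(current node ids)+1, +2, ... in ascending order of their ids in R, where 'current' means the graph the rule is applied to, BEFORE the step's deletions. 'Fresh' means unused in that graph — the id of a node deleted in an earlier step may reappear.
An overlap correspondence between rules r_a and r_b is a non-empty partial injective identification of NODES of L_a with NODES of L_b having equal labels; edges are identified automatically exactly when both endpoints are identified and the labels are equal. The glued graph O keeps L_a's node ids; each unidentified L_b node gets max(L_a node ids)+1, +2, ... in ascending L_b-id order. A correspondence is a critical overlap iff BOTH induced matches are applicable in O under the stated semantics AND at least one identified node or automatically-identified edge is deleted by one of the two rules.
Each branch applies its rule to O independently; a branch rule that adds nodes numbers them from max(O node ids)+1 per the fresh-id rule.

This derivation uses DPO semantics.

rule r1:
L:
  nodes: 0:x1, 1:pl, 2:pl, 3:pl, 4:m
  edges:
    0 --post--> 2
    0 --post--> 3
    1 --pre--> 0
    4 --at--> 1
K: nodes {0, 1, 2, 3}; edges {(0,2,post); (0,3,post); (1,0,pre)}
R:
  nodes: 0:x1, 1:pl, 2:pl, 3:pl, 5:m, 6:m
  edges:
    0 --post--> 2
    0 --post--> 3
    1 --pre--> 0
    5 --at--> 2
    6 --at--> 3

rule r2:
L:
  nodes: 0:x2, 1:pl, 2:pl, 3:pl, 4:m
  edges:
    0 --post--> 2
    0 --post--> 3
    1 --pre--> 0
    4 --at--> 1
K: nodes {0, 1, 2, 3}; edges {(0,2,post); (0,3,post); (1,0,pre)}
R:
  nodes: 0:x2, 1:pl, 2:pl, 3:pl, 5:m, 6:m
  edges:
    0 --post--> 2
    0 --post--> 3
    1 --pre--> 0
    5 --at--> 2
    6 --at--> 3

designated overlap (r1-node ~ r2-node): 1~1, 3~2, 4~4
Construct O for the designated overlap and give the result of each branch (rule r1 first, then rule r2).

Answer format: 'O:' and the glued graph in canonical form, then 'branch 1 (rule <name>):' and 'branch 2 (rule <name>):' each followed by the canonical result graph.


O:
nodes: 0:x1, 1:pl, 2:pl, 3:pl, 4:m, 5:x2, 6:pl
edges: (0,2,post); (0,3,post); (1,0,pre); (1,5,pre); (4,1,at); (5,3,post); (5,6,post)
branch 1 (rule r1):
nodes: 0:x1, 1:pl, 2:pl, 3:pl, 5:x2, 6:pl, 7:m, 8:m
edges: (0,2,post); (0,3,post); (1,0,pre); (1,5,pre); (5,3,post); (5,6,post); (7,2,at); (8,3,at)
branch 2 (rule r2):
nodes: 0:x1, 1:pl, 2:pl, 3:pl, 5:x2, 6:pl, 7:m, 8:m
edges: (0,2,post); (0,3,post); (1,0,pre); (1,5,pre); (5,3,post); (5,6,post); (7,3,at); (8,6,at)


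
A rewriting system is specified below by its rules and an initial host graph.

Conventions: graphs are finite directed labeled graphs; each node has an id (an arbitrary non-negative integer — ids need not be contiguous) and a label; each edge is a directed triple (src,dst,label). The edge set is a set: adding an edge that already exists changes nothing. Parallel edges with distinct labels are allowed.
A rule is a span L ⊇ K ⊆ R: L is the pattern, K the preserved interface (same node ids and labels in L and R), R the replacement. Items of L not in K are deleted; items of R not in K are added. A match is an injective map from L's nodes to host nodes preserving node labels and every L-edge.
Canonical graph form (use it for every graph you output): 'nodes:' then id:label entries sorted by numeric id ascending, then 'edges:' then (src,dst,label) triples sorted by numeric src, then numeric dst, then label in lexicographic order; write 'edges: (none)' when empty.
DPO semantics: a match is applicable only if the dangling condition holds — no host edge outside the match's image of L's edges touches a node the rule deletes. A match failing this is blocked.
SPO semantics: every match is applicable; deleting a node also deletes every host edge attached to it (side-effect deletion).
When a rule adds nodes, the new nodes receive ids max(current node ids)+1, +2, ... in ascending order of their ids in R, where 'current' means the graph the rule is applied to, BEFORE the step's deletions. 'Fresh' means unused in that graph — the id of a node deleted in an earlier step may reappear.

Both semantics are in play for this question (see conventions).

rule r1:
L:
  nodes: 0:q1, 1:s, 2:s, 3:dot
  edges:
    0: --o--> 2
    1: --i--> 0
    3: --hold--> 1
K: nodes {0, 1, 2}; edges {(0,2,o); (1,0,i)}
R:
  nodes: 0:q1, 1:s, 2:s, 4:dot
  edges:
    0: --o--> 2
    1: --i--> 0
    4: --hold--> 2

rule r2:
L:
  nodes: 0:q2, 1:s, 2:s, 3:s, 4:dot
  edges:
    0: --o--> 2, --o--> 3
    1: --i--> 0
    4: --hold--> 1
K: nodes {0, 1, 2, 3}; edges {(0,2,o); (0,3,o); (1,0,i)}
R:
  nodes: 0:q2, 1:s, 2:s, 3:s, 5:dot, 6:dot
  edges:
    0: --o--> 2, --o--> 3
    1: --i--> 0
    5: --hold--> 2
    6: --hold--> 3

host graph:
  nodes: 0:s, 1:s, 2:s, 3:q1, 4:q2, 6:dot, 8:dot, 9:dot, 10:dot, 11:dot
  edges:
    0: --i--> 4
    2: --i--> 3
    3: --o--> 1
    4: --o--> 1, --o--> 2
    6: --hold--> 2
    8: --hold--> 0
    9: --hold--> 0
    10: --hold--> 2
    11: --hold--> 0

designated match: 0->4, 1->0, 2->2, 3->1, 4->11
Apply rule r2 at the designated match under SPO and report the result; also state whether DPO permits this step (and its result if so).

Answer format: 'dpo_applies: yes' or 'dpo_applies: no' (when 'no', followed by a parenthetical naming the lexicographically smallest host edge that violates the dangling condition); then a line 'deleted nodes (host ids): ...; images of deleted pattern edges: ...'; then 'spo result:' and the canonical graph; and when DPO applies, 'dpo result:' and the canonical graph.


dpo_applies: yes
deleted nodes (host ids): 11; images of deleted pattern edges: (11,0,hold)
spo result:
nodes: 0:s, 1:s, 2:s, 3:q1, 4:q2, 6:dot, 8:dot, 9:dot, 10:dot, 12:dot, 13:dot
edges: (0,4,i); (2,3,i); (3,1,o); (4,1,o); (4,2,o); (6,2,hold); (8,0,hold); (9,0,hold); (10,2,hold); (12,2,hold); (13,1,hold)
dpo result:
nodes: 0:s, 1:s, 2:s, 3:q1, 4:q2, 6:dot, 8:dot, 9:dot, 10:dot, 12:dot, 13:dot
edges: (0,4,i); (2,3,i); (3,1,o); (4,1,o); (4,2,o); (6,2,hold); (8,0,hold); (9,0,hold); (10,2,hold); (12,2,hold); (13,1,hold)


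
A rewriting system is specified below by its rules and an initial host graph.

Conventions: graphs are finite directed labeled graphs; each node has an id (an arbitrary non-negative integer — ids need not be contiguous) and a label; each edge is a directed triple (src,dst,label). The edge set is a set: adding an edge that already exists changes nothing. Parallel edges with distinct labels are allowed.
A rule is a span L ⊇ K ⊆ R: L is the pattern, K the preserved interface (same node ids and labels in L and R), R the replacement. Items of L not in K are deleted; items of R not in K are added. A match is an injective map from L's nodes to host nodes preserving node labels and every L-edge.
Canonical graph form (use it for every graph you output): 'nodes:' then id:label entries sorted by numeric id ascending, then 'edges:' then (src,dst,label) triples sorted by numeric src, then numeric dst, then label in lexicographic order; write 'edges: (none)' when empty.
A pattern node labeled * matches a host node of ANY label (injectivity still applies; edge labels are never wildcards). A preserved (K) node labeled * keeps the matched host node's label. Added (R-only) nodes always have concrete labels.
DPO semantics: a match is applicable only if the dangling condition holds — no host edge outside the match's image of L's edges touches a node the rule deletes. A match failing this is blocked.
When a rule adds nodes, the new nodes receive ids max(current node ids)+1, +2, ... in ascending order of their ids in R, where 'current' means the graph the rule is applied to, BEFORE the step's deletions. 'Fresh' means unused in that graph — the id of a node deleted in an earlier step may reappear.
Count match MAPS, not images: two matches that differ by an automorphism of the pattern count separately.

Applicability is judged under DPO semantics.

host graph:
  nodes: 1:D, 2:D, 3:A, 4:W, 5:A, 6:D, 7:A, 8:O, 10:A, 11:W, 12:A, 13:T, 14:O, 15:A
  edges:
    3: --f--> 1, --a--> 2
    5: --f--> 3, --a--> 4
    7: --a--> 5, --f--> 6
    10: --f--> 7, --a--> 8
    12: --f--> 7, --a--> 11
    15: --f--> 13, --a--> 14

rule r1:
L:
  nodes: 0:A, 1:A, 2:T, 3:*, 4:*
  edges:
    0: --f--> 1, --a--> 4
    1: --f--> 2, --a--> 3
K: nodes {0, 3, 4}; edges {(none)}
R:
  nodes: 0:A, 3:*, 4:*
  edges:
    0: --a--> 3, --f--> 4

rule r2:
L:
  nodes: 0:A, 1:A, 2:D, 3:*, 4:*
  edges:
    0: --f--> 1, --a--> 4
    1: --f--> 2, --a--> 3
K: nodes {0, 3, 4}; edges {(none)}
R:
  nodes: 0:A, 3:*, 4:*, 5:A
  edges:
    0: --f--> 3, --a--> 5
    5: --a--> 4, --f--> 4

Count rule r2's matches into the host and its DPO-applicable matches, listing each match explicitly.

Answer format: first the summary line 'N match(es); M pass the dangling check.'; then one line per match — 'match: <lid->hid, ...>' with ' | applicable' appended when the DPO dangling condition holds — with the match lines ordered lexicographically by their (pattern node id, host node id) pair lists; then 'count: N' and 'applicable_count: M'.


3 match(es); 1 pass the dangling check.
match: 0->5, 1->3, 2->1, 3->2, 4->4 | applicable
match: 0->10, 1->7, 2->6, 3->5, 4->8
match: 0->12, 1->7, 2->6, 3->5, 4->11
count: 3
applicable_count: 1


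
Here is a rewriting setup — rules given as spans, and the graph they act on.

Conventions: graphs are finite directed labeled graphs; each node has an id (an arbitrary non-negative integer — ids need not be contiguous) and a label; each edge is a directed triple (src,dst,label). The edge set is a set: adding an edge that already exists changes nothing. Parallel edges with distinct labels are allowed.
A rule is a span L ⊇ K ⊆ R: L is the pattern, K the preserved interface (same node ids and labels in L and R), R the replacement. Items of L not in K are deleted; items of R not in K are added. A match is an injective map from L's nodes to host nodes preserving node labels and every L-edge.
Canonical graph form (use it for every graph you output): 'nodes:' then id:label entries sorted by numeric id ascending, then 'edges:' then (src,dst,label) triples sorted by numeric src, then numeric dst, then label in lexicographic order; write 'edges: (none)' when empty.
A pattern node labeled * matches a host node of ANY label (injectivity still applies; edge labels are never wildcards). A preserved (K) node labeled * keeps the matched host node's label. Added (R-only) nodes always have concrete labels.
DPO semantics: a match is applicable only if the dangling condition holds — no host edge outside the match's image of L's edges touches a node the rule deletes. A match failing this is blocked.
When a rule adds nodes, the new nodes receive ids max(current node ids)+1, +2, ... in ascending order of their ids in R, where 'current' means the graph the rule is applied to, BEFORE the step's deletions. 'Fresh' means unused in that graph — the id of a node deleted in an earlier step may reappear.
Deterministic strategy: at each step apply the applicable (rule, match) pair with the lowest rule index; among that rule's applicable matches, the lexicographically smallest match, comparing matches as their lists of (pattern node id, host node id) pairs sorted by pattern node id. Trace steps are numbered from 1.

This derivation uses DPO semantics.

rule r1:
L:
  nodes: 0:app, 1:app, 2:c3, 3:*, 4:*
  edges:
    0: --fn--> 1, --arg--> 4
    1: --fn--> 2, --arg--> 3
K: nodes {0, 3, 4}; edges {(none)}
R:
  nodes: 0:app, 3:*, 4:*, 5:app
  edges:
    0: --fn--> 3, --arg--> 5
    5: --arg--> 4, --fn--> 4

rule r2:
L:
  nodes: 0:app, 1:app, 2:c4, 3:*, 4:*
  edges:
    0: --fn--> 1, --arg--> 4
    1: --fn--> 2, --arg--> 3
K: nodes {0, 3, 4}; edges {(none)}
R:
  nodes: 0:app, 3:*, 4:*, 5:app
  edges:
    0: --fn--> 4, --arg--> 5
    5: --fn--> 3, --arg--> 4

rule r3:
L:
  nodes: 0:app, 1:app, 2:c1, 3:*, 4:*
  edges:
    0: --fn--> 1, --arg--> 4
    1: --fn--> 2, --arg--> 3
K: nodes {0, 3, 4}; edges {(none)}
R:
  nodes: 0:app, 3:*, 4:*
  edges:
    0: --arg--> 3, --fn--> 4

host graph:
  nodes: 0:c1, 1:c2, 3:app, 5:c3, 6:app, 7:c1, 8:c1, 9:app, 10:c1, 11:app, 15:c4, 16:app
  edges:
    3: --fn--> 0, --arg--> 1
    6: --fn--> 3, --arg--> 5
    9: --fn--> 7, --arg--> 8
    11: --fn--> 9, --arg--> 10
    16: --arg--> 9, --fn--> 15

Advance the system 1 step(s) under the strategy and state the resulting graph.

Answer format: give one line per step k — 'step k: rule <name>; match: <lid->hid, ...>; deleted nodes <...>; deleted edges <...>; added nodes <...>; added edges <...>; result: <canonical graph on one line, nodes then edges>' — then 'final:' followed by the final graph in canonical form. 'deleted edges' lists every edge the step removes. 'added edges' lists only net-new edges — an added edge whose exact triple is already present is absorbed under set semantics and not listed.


step 1: rule r3; match: 0->6, 1->3, 2->0, 3->1, 4->5; deleted nodes 0, 3; deleted edges (3,0,fn); (3,1,arg); (6,3,fn); (6,5,arg); added nodes (none); added edges (6,1,arg); (6,5,fn); result: nodes: 1:c2, 5:c3, 6:app, 7:c1, 8:c1, 9:app, 10:c1, 11:app, 15:c4, 16:app edges: (6,1,arg); (6,5,fn); (9,7,fn); (9,8,arg); (11,9,fn); (11,10,arg); (16,9,arg); (16,15,fn)
final:
nodes: 1:c2, 5:c3, 6:app, 7:c1, 8:c1, 9:app, 10:c1, 11:app, 15:c4, 16:app
edges: (6,1,arg); (6,5,fn); (9,7,fn); (9,8,arg); (11,9,fn); (11,10,arg); (16,9,arg); (16,15,fn)
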